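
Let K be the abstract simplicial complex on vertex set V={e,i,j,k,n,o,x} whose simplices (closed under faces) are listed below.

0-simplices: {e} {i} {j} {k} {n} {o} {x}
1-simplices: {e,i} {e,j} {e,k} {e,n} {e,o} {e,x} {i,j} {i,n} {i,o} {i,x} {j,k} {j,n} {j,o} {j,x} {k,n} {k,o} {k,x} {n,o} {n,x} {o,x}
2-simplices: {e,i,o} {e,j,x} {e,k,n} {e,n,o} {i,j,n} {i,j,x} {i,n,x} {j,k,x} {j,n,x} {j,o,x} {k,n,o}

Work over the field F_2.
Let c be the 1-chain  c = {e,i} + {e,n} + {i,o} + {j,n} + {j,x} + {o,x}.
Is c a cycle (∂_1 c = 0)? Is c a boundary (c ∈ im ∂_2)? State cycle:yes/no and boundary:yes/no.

n_0=7 n_1=20 n_2=11  [Z2]
∂1: piv[ei,ej,ek,en,eo,ex] rk=6  ker:ij,in,io,ix,jk,jn,jo,jx,kn,ko,kx,no,nx,ox
∂2: piv[eio,ejx,ekn,eno,ijn,ijx,inx,jkx,jox,kno] rk=10  ker:jnx
∂1c = 0
c vs im∂2: residual ≠ 0 ⇒ not boundary

cycle:yes boundary:no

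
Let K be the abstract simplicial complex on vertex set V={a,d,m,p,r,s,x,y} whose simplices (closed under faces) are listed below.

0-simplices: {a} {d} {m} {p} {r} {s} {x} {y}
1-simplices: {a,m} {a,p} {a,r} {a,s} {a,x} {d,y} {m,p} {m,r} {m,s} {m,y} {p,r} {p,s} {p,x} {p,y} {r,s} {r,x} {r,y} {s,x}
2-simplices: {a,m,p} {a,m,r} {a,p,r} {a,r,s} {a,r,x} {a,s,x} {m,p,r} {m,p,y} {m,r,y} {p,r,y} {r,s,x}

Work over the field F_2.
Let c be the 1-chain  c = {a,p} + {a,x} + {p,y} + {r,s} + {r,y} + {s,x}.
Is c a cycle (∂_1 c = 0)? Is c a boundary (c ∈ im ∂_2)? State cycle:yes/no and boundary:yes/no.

cycle:yes boundary:yes

n_0=8 n_1=18 n_2=11  [Z2]
∂1: piv[am,ap,ar,as,ax,dy,my] rk=7  ker:mp,mr,ms,pr,ps,px,py,rs,rx,ry,sx
∂2: piv[amp,amr,apr,ars,arx,asx,mpy,mry] rk=8  ker:mpr,pry,rsx
∂1c = 0
c vs im∂2: reduces to 0 ⇒ boundary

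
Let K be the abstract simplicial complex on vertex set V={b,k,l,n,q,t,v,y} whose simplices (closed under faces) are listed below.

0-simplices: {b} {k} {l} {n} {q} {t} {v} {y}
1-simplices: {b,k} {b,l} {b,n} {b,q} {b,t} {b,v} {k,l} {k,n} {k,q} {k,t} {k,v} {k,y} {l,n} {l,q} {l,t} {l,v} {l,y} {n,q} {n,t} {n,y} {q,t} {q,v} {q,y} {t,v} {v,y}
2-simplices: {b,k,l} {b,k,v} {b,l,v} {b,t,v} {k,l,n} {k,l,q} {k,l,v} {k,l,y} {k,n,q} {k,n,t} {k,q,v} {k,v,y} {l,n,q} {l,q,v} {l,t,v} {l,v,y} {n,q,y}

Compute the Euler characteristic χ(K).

χ(K)=0

n_0=8 n_1=25 n_2=17
χ=+8−25+17=0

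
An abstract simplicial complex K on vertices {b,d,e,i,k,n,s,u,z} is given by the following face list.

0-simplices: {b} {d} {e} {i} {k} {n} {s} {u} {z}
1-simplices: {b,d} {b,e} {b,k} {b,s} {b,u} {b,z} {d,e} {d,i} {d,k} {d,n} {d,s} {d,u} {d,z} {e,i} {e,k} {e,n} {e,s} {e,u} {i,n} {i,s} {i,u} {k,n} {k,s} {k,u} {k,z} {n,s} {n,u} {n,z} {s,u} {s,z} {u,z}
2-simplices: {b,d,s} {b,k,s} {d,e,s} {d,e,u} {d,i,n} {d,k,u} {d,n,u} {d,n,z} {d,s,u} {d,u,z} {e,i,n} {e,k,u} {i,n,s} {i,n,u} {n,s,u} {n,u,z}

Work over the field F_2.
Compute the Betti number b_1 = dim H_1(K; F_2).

n_0=9 n_1=31 n_2=16  [Z2]
∂1: piv[bd,be,bk,bs,bu,bz,di,dn] rk=8  ker:de,dk,ds,du,dz,ei,ek,en,es,eu,in,is,iu,kn,ks,ku,kz,ns,nu,nz,su,sz,uz
∂2: piv[bds,bks,des,deu,din,dku,dnu,dnz,dsu,duz,ein,eku,ins,inu,nsu] rk=15  ker:nuz
b_1=(31−8)−15=8

b_1=8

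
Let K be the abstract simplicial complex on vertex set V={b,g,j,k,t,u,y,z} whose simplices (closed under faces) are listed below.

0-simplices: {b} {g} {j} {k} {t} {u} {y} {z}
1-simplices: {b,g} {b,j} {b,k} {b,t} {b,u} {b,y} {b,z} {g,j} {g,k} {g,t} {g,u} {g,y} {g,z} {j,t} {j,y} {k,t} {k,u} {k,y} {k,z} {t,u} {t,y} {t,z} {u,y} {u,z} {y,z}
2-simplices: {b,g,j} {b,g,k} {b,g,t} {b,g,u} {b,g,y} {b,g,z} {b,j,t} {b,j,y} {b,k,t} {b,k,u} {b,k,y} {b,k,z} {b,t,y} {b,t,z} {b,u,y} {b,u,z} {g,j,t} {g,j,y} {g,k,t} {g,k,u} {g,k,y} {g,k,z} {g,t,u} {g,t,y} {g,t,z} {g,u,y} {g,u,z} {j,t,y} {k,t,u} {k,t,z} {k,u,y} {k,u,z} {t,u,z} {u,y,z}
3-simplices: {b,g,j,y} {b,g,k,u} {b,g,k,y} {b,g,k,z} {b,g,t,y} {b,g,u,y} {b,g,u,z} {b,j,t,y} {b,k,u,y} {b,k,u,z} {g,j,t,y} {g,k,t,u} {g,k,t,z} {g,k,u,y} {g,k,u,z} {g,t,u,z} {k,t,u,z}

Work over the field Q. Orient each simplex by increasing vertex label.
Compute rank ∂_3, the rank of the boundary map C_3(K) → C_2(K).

rank∂_3=14

n_0=8 n_1=25 n_2=34 n_3=17  [Q]
∂1: piv[bg,bj,bk,bt,bu,by,bz] rk=7  ker:gj,gk,gt,gu,gy,gz,jt,jy,kt,ku,ky,kz,tu,ty,tz,uy,uz,yz
∂2: piv[bgj,bgk,bgt,bgu,bgy,bgz,bjt,bjy,bkt,bku,bky,bkz,bty,btz,buy,buz,gtu,uyz] rk=18  ker:gjt,gjy,gkt,gku,gky,gkz,gty,gtz,guy,guz,jty,ktu,ktz,kuy,kuz,tuz
∂3: piv[bgjy,bgku,bgky,bgkz,bgty,bguy,bguz,bjty,bkuy,bkuz,gjty,gktu,gktz,gtuz] rk=14  ker:gkuy,gkuz,ktuz
rk∂_3=14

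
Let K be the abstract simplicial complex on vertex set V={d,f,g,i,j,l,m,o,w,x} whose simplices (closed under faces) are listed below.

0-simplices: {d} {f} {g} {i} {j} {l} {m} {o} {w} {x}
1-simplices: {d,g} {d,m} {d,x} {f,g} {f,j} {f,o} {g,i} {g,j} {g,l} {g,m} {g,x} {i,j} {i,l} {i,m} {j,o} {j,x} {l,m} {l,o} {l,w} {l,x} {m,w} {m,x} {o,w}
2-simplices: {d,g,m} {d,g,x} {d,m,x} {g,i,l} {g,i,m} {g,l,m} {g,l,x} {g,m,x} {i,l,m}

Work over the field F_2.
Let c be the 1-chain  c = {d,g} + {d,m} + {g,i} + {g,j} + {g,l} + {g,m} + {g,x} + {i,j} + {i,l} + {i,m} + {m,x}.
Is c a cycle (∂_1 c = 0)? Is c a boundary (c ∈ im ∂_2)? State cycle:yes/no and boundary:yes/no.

cycle:yes boundary:no

n_0=10 n_1=23 n_2=9  [Z2]
∂1: piv[dg,dm,dx,fg,fj,fo,gi,gl,lw] rk=9  ker:gj,gm,gx,ij,il,im,jo,jx,lm,lo,lx,mw,mx,ow
∂2: piv[dgm,dgx,dmx,gil,gim,glm,glx] rk=7  ker:gmx,ilm
∂1c = 0
c vs im∂2: residual ≠ 0 ⇒ not boundary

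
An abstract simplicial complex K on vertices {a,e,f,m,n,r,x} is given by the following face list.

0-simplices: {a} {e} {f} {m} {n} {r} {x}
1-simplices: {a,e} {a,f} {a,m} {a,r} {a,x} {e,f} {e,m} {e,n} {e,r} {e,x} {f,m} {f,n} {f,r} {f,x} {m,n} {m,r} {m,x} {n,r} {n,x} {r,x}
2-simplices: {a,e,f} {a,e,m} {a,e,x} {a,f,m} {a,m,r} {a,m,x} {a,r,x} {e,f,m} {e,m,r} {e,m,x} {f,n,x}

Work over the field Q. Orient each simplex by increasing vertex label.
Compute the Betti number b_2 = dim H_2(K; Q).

n_0=7 n_1=20 n_2=11  [Q]
∂1: piv[ae,af,am,ar,ax,en] rk=6  ker:ef,em,er,ex,fm,fn,fr,fx,mn,mr,mx,nr,nx,rx
∂2: piv[aef,aem,aex,afm,amr,amx,arx,emr,fnx] rk=9  ker:efm,emx
b_2=(11−9)−0=2

b_2=2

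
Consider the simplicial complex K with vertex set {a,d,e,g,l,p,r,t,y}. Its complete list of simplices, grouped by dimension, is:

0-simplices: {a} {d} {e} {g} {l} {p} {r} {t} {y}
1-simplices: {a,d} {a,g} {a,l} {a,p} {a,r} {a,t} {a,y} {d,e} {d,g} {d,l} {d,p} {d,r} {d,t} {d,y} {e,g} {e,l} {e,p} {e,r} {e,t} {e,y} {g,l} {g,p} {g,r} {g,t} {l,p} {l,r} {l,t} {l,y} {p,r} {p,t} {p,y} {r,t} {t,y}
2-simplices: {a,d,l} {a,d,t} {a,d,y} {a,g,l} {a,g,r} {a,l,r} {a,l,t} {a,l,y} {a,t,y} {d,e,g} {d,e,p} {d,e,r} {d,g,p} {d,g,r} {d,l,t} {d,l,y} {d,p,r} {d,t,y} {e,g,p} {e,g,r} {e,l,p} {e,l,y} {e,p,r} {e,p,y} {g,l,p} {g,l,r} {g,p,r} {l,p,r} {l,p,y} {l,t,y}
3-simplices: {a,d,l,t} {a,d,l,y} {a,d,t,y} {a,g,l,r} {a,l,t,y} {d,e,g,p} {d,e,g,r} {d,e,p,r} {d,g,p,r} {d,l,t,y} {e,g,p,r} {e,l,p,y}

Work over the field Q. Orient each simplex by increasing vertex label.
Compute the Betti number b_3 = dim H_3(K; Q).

n_0=9 n_1=33 n_2=30 n_3=12  [Q]
∂1: piv[ad,ag,al,ap,ar,at,ay,de] rk=8  ker:dg,dl,dp,dr,dt,dy,eg,el,ep,er,et,ey,gl,gp,gr,gt,lp,lr,lt,ly,pr,pt,py,rt,ty
∂2: piv[adl,adt,ady,agl,agr,alr,alt,aly,aty,deg,dep,der,dgp,dgr,dpr,elp,ely,epy,glp] rk=19  ker:dlt,dly,dty,egp,egr,epr,glr,gpr,lpr,lpy,lty
∂3: piv[adlt,adly,adty,aglr,alty,degp,degr,depr,dgpr,elpy] rk=10  ker:dlty,egpr
b_3=(12−10)−0=2

b_3=2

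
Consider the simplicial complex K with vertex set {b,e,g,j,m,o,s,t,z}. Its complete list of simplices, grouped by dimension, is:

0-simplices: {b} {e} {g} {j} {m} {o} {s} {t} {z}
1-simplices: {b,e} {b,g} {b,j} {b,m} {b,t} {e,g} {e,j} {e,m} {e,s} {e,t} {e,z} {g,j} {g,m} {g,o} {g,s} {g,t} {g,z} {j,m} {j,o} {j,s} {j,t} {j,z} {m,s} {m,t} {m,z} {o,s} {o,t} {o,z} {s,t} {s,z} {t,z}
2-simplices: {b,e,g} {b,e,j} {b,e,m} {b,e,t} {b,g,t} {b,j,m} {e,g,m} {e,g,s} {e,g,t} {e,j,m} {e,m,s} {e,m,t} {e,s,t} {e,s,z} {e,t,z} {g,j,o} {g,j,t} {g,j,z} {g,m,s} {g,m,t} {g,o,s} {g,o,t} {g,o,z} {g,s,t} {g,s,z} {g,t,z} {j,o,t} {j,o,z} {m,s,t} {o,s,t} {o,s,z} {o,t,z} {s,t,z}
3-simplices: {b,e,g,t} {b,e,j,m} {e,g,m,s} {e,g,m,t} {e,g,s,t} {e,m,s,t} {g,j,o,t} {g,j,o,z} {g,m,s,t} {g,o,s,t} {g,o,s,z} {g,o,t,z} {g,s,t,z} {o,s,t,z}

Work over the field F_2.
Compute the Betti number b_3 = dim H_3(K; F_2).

n_0=9 n_1=31 n_2=33 n_3=14  [Z2]
∂1: piv[be,bg,bj,bm,bt,es,ez,go] rk=8  ker:eg,ej,em,et,gj,gm,gs,gt,gz,jm,jo,js,jt,jz,ms,mt,mz,os,ot,oz,st,sz,tz
∂2: piv[beg,bej,bem,bet,bgt,bjm,egm,egs,ems,emt,est,esz,etz,gjo,gjt,gjz,gos,got,goz,gsz] rk=20  ker:egt,ejm,gms,gmt,gst,gtz,jot,joz,mst,ost,osz,otz,stz
∂3: piv[begt,bejm,egms,egmt,egst,emst,gjot,gjoz,gost,gosz,gotz,gstz] rk=12  ker:gmst,ostz
b_3=(14−12)−0=2

b_3=2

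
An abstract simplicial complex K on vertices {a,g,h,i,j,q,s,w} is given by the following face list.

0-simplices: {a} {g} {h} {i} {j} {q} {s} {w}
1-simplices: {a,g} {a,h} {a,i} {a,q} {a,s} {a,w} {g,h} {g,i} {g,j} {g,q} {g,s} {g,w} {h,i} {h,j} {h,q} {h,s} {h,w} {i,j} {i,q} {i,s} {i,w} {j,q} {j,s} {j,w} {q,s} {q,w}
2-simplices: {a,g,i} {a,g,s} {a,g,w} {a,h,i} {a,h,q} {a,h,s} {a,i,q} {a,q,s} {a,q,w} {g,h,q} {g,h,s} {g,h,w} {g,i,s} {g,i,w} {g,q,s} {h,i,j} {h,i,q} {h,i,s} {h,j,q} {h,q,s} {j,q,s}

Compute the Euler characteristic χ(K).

n_0=8 n_1=26 n_2=21
χ=+8−26+21=3

χ(K)=3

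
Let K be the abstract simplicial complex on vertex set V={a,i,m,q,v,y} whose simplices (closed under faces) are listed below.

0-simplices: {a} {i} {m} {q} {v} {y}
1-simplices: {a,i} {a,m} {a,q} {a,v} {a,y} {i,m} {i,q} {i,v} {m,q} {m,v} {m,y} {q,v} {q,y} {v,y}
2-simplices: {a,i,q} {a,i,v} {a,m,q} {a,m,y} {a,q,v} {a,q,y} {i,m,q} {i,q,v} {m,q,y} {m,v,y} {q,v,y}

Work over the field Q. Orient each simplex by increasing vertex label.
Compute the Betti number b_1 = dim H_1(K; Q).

n_0=6 n_1=14 n_2=11  [Q]
∂1: piv[ai,am,aq,av,ay] rk=5  ker:im,iq,iv,mq,mv,my,qv,qy,vy
∂2: piv[aiq,aiv,amq,amy,aqv,aqy,imq,mvy,qvy] rk=9  ker:iqv,mqy
b_1=(14−5)−9=0

b_1=0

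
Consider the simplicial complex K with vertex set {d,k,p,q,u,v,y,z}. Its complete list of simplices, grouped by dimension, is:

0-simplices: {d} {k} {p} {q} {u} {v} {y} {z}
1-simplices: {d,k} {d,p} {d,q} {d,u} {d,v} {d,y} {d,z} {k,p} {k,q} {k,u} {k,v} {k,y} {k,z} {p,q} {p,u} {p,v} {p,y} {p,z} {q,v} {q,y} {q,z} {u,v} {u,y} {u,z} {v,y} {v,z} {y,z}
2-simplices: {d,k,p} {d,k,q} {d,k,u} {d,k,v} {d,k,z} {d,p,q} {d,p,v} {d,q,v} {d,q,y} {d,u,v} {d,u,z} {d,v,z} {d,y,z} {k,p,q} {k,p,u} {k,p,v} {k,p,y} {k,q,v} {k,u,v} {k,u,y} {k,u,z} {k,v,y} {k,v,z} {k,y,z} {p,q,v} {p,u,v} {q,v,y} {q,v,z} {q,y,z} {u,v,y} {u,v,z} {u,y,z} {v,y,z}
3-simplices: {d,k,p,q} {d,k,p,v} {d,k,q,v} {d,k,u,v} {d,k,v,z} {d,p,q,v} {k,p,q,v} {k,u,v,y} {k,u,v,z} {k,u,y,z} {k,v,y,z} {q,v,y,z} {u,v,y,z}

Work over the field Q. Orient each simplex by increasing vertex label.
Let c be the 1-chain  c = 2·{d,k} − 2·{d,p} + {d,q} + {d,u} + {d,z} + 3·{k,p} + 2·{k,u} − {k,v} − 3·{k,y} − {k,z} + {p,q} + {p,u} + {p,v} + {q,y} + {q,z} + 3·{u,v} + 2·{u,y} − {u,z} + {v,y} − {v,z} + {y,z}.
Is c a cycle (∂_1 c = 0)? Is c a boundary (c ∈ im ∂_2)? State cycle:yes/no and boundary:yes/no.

cycle:no boundary:no

n_0=8 n_1=27 n_2=33 n_3=13  [Q]
∂1: piv[dk,dp,dq,du,dv,dy,dz] rk=7  ker:kp,kq,ku,kv,ky,kz,pq,pu,pv,py,pz,qv,qy,qz,uv,uy,uz,vy,vz,yz
∂2: piv[dkp,dkq,dku,dkv,dkz,dpq,dpv,dqv,dqy,duv,duz,dvz,dyz,kpu,kpy,kuy,kvy,kyz,qvz] rk=19  ker:kpq,kpv,kqv,kuv,kuz,kvz,pqv,puv,qvy,qyz,uvy,uvz,uyz,vyz
∂3: piv[dkpq,dkpv,dkqv,dkuv,dkvz,dpqv,kuvy,kuvz,kuyz,kvyz,qvyz] rk=11  ker:kpqv,uvyz
∂1c = −3·{d} + 2·{k} − 2·{p} + 3·{v}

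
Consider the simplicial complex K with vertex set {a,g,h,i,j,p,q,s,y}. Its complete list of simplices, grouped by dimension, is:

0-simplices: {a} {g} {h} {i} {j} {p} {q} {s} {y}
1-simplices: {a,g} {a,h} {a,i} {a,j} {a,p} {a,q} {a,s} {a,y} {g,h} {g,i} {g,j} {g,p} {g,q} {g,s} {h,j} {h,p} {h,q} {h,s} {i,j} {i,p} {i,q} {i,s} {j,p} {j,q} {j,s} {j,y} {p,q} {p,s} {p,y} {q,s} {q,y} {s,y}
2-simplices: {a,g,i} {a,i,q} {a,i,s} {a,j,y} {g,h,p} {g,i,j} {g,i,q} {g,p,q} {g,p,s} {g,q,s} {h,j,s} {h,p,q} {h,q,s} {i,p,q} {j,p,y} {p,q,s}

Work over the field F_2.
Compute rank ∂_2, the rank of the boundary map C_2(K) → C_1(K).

rank∂_2=15

n_0=9 n_1=32 n_2=16  [Z2]
∂1: piv[ag,ah,ai,aj,ap,aq,as,ay] rk=8  ker:gh,gi,gj,gp,gq,gs,hj,hp,hq,hs,ij,ip,iq,is,jp,jq,js,jy,pq,ps,py,qs,qy,sy
∂2: piv[agi,aiq,ais,ajy,ghp,gij,giq,gpq,gps,gqs,hjs,hpq,hqs,ipq,jpy] rk=15  ker:pqs
rk∂_2=15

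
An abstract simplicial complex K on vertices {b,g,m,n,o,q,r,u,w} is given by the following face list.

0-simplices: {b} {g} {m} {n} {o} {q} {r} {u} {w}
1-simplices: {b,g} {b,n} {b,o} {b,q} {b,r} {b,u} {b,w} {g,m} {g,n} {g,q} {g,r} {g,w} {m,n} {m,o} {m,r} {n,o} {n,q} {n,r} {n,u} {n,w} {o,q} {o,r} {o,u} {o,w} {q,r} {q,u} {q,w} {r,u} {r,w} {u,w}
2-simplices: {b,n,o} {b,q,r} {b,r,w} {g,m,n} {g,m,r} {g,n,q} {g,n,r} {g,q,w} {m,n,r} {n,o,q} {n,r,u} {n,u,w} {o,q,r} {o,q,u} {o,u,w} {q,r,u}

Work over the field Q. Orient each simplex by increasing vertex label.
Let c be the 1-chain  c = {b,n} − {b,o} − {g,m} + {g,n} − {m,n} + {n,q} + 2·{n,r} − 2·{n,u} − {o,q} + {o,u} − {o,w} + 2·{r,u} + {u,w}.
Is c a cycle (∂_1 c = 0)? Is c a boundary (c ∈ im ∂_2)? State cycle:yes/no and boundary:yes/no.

n_0=9 n_1=30 n_2=16  [Q]
∂1: piv[bg,bn,bo,bq,br,bu,bw,gm] rk=8  ker:gn,gq,gr,gw,mn,mo,mr,no,nq,nr,nu,nw,oq,or,ou,ow,qr,qu,qw,ru,rw,uw
∂2: piv[bno,bqr,brw,gmn,gmr,gnq,gnr,gqw,noq,nru,nuw,oqr,oqu,ouw,qru] rk=15  ker:mnr
∂1c = 0
c vs im∂2: reduces to 0 ⇒ boundary

cycle:yes boundary:yes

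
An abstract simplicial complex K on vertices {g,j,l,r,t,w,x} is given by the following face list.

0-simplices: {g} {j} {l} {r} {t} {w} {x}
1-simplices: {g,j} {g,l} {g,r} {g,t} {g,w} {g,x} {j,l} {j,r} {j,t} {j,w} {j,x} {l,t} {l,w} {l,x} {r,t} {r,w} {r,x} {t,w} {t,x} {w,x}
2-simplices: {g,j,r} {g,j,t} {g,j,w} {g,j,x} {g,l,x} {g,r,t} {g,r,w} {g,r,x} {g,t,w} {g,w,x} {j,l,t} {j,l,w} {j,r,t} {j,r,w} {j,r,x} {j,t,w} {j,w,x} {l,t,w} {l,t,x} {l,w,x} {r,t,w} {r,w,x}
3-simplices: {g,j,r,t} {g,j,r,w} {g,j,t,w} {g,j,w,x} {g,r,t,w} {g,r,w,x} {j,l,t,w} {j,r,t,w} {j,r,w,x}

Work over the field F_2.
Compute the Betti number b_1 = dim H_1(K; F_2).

n_0=7 n_1=20 n_2=22 n_3=9  [Z2]
∂1: piv[gj,gl,gr,gt,gw,gx] rk=6  ker:jl,jr,jt,jw,jx,lt,lw,lx,rt,rw,rx,tw,tx,wx
∂2: piv[gjr,gjt,gjw,gjx,glx,grt,grw,grx,gtw,gwx,jlt,jlw,ltx,lwx] rk=14  ker:jrt,jrw,jrx,jtw,jwx,ltw,rtw,rwx
∂3: piv[gjrt,gjrw,gjtw,gjwx,grtw,grwx,jltw,jrwx] rk=8  ker:jrtw
b_1=(20−6)−14=0

b_1=0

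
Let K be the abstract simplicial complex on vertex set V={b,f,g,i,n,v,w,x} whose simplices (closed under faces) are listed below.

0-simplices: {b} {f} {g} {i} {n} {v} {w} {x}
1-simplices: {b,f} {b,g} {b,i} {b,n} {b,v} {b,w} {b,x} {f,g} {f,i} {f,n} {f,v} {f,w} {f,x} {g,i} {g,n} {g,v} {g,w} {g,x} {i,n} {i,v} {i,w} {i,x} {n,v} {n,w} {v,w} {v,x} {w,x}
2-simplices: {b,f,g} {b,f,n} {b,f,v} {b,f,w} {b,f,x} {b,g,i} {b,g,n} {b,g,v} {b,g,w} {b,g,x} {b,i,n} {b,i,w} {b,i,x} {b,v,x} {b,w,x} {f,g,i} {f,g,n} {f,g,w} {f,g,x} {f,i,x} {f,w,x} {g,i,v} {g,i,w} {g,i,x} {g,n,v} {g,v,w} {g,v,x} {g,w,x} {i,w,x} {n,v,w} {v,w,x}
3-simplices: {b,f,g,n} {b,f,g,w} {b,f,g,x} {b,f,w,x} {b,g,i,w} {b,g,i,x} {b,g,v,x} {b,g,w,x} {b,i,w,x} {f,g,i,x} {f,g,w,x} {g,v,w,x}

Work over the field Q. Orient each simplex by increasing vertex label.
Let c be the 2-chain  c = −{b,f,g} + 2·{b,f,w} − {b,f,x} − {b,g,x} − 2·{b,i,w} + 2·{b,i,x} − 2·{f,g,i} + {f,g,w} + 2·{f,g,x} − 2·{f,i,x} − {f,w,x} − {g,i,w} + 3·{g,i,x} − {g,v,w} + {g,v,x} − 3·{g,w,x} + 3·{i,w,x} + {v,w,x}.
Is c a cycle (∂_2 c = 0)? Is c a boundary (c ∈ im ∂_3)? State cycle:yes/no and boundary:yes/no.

n_0=8 n_1=27 n_2=31 n_3=12  [Q]
∂1: piv[bf,bg,bi,bn,bv,bw,bx] rk=7  ker:fg,fi,fn,fv,fw,fx,gi,gn,gv,gw,gx,in,iv,iw,ix,nv,nw,vw,vx,wx
∂2: piv[bfg,bfn,bfv,bfw,bfx,bgi,bgn,bgv,bgw,bgx,bin,biw,bix,bvx,bwx,fgi,giv,gnv,gvw,nvw] rk=20  ker:fgn,fgw,fgx,fix,fwx,giw,gix,gvx,gwx,iwx,vwx
∂3: piv[bfgn,bfgw,bfgx,bfwx,bgiw,bgix,bgvx,bgwx,biwx,fgix,gvwx] rk=11  ker:fgwx
∂2c = 0
c vs im∂3: reduces to 0 ⇒ boundary

cycle:yes boundary:yes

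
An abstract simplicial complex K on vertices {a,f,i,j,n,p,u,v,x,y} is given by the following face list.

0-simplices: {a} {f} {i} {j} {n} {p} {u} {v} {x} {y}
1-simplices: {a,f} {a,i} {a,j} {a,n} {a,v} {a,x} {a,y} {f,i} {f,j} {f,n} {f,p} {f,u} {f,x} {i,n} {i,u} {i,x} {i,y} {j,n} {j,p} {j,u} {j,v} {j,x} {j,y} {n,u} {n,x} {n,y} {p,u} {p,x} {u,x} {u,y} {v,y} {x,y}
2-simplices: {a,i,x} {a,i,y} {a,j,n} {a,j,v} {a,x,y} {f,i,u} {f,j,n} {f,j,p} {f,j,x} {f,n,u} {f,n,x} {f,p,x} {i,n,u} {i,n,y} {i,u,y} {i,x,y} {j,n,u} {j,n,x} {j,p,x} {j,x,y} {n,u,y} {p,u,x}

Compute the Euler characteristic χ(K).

χ(K)=0

n_0=10 n_1=32 n_2=22
χ=+10−32+22=0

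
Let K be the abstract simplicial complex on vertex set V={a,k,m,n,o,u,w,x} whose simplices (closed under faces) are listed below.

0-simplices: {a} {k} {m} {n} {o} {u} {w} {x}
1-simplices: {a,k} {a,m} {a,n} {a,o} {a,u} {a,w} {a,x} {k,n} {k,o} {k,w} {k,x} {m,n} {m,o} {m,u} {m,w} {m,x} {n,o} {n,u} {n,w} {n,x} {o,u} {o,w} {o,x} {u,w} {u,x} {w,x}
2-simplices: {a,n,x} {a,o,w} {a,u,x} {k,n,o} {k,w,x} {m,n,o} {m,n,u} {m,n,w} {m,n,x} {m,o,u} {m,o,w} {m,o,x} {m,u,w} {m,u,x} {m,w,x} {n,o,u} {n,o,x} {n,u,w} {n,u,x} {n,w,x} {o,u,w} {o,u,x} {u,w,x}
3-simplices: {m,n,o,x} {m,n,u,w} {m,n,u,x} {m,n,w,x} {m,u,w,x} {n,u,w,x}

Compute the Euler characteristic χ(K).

χ(K)=-1

n_0=8 n_1=26 n_2=23 n_3=6
χ=+8−26+23−6=-1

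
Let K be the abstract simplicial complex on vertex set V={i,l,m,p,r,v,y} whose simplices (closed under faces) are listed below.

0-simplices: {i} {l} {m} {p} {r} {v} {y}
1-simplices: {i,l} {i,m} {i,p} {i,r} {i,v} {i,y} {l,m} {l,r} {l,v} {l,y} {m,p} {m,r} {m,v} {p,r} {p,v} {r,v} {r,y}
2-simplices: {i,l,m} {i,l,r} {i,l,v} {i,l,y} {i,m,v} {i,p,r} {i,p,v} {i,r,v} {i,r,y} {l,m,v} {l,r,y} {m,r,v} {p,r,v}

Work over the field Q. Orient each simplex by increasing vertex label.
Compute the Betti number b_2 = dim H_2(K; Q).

n_0=7 n_1=17 n_2=13  [Q]
∂1: piv[il,im,ip,ir,iv,iy] rk=6  ker:lm,lr,lv,ly,mp,mr,mv,pr,pv,rv,ry
∂2: piv[ilm,ilr,ilv,ily,imv,ipr,ipv,irv,iry,mrv] rk=10  ker:lmv,lry,prv
b_2=(13−10)−0=3

b_2=3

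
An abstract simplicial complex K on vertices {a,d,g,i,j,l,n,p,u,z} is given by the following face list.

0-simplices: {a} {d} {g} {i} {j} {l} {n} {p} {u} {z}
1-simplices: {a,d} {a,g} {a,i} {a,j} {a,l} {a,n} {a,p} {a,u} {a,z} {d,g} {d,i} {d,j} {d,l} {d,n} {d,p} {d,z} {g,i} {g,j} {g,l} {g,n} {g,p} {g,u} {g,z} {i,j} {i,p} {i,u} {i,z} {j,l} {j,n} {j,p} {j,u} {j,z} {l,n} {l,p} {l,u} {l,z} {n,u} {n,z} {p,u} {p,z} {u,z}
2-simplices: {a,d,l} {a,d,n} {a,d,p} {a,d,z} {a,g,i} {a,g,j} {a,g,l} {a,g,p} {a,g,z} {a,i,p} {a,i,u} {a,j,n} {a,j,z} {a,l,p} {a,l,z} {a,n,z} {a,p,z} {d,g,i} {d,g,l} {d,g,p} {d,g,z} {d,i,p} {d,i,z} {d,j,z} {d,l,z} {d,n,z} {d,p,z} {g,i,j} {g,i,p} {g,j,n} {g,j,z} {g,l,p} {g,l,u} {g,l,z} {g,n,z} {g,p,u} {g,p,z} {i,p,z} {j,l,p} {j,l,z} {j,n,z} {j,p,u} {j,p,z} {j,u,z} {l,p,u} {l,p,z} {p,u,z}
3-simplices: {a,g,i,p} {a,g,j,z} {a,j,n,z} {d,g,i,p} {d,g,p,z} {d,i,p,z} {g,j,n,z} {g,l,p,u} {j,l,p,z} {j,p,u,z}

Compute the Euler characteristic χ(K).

χ(K)=6

n_0=10 n_1=41 n_2=47 n_3=10
χ=+10−41+47−10=6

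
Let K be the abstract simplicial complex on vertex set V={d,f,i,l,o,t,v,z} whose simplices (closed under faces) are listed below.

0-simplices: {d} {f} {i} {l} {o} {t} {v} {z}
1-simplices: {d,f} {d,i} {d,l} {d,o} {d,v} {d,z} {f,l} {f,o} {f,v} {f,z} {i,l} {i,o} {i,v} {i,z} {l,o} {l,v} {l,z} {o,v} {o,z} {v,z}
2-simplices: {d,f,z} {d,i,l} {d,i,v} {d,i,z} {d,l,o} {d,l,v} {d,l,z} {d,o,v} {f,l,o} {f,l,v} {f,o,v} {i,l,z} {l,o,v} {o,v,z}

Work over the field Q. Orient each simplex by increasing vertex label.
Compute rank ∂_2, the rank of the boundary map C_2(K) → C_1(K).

rank∂_2=11

n_0=8 n_1=20 n_2=14  [Q]
∂1: piv[df,di,dl,do,dv,dz] rk=6  ker:fl,fo,fv,fz,il,io,iv,iz,lo,lv,lz,ov,oz,vz
∂2: piv[dfz,dil,div,diz,dlo,dlv,dlz,dov,flo,flv,ovz] rk=11  ker:fov,ilz,lov
rk∂_2=11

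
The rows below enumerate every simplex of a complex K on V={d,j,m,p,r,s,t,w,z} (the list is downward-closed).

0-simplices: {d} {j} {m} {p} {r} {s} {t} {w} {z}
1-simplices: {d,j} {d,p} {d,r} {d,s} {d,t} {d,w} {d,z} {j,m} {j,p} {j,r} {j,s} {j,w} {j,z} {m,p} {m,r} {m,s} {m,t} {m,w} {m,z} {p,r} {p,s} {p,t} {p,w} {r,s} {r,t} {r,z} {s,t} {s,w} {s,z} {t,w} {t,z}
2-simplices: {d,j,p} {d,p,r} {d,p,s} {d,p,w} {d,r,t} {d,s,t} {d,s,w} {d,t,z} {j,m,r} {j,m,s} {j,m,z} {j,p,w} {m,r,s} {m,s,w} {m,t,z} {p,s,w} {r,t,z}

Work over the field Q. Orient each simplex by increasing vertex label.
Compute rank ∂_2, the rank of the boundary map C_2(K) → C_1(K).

rank∂_2=16

n_0=9 n_1=31 n_2=17  [Q]
∂1: piv[dj,dp,dr,ds,dt,dw,dz,jm] rk=8  ker:jp,jr,js,jw,jz,mp,mr,ms,mt,mw,mz,pr,ps,pt,pw,rs,rt,rz,st,sw,sz,tw,tz
∂2: piv[djp,dpr,dps,dpw,drt,dst,dsw,dtz,jmr,jms,jmz,jpw,mrs,msw,mtz,rtz] rk=16  ker:psw
rk∂_2=16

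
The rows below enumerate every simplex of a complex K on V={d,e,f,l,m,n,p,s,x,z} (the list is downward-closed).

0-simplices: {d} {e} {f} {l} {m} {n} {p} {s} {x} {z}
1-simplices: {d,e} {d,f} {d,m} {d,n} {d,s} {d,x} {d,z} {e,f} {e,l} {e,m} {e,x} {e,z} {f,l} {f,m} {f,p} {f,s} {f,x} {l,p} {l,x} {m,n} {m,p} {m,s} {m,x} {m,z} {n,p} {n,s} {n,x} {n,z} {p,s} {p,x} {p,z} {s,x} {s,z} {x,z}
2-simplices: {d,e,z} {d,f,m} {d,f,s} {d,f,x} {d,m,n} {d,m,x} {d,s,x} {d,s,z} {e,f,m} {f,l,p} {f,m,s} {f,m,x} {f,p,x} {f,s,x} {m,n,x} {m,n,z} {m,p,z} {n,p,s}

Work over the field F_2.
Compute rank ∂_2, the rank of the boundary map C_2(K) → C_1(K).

n_0=10 n_1=34 n_2=18  [Z2]
∂1: piv[de,df,dm,dn,ds,dx,dz,el,fp] rk=9  ker:ef,em,ex,ez,fl,fm,fs,fx,lp,lx,mn,mp,ms,mx,mz,np,ns,nx,nz,ps,px,pz,sx,sz,xz
∂2: piv[dez,dfm,dfs,dfx,dmn,dmx,dsx,dsz,efm,flp,fms,fpx,mnx,mnz,mpz,nps] rk=16  ker:fmx,fsx
rk∂_2=16

rank∂_2=16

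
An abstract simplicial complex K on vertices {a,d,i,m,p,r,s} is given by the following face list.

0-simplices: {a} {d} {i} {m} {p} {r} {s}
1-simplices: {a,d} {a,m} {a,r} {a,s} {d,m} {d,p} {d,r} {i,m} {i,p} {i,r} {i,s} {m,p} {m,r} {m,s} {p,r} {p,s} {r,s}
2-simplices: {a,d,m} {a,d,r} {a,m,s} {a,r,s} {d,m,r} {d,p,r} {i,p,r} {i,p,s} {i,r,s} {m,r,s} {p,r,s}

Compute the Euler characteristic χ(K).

χ(K)=1

n_0=7 n_1=17 n_2=11
χ=+7−17+11=1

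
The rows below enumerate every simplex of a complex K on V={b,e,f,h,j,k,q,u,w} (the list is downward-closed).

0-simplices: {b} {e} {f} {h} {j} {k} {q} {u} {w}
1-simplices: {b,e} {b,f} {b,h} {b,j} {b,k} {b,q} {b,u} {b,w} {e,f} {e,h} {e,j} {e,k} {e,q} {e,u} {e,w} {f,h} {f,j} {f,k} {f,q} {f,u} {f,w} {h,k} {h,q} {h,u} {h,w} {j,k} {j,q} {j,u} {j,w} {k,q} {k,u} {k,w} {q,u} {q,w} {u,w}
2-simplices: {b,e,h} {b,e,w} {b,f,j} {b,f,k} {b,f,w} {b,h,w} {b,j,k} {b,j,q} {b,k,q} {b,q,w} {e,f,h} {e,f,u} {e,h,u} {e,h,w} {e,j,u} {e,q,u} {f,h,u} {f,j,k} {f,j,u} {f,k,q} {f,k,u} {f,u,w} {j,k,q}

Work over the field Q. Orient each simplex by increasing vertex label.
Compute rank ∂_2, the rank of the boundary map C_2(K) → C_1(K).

rank∂_2=19

n_0=9 n_1=35 n_2=23  [Q]
∂1: piv[be,bf,bh,bj,bk,bq,bu,bw] rk=8  ker:ef,eh,ej,ek,eq,eu,ew,fh,fj,fk,fq,fu,fw,hk,hq,hu,hw,jk,jq,ju,jw,kq,ku,kw,qu,qw,uw
∂2: piv[beh,bew,bfj,bfk,bfw,bhw,bjk,bjq,bkq,bqw,efh,efu,ehu,eju,equ,fju,fkq,fku,fuw] rk=19  ker:ehw,fhu,fjk,jkq
rk∂_2=19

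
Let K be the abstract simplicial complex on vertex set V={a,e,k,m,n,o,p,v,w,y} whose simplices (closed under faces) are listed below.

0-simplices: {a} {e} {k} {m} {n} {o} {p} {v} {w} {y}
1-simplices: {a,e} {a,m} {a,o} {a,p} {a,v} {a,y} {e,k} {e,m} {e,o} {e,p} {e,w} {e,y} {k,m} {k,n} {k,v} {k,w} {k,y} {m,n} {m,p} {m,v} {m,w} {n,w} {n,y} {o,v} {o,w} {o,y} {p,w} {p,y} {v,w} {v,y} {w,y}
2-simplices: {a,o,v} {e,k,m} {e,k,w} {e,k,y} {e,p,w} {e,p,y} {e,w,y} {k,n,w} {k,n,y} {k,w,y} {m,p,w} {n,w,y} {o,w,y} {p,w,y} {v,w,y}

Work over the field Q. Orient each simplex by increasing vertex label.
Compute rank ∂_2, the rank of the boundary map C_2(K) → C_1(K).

rank∂_2=12

n_0=10 n_1=31 n_2=15  [Q]
∂1: piv[ae,am,ao,ap,av,ay,ek,ew,kn] rk=9  ker:em,eo,ep,ey,km,kv,kw,ky,mn,mp,mv,mw,nw,ny,ov,ow,oy,pw,py,vw,vy,wy
∂2: piv[aov,ekm,ekw,eky,epw,epy,ewy,knw,kny,mpw,owy,vwy] rk=12  ker:kwy,nwy,pwy
rk∂_2=12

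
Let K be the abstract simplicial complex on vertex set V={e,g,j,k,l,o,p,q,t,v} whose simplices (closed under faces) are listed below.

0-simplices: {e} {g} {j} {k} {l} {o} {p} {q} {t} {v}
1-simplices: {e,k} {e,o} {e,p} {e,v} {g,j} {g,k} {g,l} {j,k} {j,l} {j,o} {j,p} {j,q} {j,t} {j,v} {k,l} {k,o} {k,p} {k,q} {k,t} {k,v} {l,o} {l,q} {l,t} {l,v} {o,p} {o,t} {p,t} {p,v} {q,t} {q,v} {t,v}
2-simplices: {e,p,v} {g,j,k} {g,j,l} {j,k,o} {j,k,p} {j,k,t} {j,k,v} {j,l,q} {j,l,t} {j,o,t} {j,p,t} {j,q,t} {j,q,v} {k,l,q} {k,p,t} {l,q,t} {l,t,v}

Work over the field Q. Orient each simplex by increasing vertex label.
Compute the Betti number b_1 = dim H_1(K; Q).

n_0=10 n_1=31 n_2=17  [Q]
∂1: piv[ek,eo,ep,ev,gj,gk,gl,jq,jt] rk=9  ker:jk,jl,jo,jp,jv,kl,ko,kp,kq,kt,kv,lo,lq,lt,lv,op,ot,pt,pv,qt,qv,tv
∂2: piv[epv,gjk,gjl,jko,jkp,jkt,jkv,jlq,jlt,jot,jpt,jqt,jqv,klq,ltv] rk=15  ker:kpt,lqt
b_1=(31−9)−15=7

b_1=7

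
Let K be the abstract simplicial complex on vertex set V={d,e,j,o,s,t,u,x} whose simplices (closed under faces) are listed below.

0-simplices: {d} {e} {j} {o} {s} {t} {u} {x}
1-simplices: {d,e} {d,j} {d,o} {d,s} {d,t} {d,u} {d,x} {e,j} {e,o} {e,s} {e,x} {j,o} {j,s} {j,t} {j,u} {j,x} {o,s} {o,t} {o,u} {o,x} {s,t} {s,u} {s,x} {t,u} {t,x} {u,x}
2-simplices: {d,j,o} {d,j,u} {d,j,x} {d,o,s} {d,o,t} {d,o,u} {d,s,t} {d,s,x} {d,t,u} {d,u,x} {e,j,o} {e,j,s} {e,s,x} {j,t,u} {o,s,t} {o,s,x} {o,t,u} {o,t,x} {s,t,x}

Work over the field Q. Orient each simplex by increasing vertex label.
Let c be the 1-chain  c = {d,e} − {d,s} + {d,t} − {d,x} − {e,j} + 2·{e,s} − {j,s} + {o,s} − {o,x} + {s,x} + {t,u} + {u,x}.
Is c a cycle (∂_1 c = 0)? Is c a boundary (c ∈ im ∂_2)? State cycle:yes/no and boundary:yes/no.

cycle:yes boundary:no

n_0=8 n_1=26 n_2=19  [Q]
∂1: piv[de,dj,do,ds,dt,du,dx] rk=7  ker:ej,eo,es,ex,jo,js,jt,ju,jx,os,ot,ou,ox,st,su,sx,tu,tx,ux
∂2: piv[djo,dju,djx,dos,dot,dou,dst,dsx,dtu,dux,ejo,ejs,esx,jtu,osx,otx] rk=16  ker:ost,otu,stx
∂1c = 0
c vs im∂2: residual ≠ 0 ⇒ not boundary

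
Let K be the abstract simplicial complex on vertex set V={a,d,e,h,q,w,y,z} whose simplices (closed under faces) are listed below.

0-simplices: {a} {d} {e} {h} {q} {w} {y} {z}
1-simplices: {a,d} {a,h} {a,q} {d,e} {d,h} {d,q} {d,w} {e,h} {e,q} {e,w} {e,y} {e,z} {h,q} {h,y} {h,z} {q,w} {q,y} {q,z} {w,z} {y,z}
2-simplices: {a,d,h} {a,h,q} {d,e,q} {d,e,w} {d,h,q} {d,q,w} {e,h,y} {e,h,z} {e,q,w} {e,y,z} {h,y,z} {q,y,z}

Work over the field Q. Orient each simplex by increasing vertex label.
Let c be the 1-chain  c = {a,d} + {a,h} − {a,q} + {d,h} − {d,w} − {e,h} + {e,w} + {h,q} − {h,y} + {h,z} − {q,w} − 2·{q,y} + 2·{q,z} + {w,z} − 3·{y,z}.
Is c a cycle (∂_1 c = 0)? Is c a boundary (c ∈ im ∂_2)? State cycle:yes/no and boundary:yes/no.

cycle:no boundary:no

n_0=8 n_1=20 n_2=12  [Q]
∂1: piv[ad,ah,aq,de,dw,ey,ez] rk=7  ker:dh,dq,eh,eq,ew,hq,hy,hz,qw,qy,qz,wz,yz
∂2: piv[adh,ahq,deq,dew,dhq,dqw,ehy,ehz,eyz,qyz] rk=10  ker:eqw,hyz
∂1c = −{a} + {d} + {q} − 2·{w} + {z}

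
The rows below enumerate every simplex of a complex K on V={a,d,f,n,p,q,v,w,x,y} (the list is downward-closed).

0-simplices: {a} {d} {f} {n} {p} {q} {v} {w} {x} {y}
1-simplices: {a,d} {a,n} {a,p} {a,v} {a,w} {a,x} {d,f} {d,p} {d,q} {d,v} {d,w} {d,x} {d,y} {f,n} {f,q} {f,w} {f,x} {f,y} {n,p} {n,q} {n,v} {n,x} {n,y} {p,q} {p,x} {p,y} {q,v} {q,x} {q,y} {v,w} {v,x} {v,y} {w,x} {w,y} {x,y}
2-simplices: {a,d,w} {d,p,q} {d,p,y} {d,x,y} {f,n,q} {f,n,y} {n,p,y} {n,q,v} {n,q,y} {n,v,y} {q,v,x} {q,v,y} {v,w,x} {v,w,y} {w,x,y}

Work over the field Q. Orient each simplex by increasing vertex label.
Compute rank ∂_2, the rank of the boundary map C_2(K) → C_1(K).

n_0=10 n_1=35 n_2=15  [Q]
∂1: piv[ad,an,ap,av,aw,ax,df,dq,dy] rk=9  ker:dp,dv,dw,dx,fn,fq,fw,fx,fy,np,nq,nv,nx,ny,pq,px,py,qv,qx,qy,vw,vx,vy,wx,wy,xy
∂2: piv[adw,dpq,dpy,dxy,fnq,fny,npy,nqv,nqy,nvy,qvx,vwx,vwy,wxy] rk=14  ker:qvy
rk∂_2=14

rank∂_2=14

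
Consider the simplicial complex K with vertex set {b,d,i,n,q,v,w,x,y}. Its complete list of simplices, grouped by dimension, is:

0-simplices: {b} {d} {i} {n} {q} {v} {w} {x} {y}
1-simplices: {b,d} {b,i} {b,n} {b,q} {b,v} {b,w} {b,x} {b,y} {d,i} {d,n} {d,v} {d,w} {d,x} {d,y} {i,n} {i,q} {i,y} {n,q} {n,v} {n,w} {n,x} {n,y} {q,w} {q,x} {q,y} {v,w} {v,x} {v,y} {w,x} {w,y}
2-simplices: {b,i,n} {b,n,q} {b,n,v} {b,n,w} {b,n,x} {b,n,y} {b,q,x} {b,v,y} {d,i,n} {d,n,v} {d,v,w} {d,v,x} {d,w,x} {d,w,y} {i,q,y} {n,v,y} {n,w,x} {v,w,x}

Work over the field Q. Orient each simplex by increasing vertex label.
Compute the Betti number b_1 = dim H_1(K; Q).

n_0=9 n_1=30 n_2=18  [Q]
∂1: piv[bd,bi,bn,bq,bv,bw,bx,by] rk=8  ker:di,dn,dv,dw,dx,dy,in,iq,iy,nq,nv,nw,nx,ny,qw,qx,qy,vw,vx,vy,wx,wy
∂2: piv[bin,bnq,bnv,bnw,bnx,bny,bqx,bvy,din,dnv,dvw,dvx,dwx,dwy,iqy,nwx] rk=16  ker:nvy,vwx
b_1=(30−8)−16=6

b_1=6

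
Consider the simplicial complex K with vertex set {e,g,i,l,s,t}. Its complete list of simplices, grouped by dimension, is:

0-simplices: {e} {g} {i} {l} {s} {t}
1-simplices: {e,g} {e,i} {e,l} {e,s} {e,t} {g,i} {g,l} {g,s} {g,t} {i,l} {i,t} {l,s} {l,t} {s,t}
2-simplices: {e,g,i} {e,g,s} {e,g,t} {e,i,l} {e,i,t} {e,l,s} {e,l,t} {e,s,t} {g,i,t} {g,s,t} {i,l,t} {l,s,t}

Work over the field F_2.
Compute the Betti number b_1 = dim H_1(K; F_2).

n_0=6 n_1=14 n_2=12  [Z2]
∂1: piv[eg,ei,el,es,et] rk=5  ker:gi,gl,gs,gt,il,it,ls,lt,st
∂2: piv[egi,egs,egt,eil,eit,els,elt,est] rk=8  ker:git,gst,ilt,lst
b_1=(14−5)−8=1

b_1=1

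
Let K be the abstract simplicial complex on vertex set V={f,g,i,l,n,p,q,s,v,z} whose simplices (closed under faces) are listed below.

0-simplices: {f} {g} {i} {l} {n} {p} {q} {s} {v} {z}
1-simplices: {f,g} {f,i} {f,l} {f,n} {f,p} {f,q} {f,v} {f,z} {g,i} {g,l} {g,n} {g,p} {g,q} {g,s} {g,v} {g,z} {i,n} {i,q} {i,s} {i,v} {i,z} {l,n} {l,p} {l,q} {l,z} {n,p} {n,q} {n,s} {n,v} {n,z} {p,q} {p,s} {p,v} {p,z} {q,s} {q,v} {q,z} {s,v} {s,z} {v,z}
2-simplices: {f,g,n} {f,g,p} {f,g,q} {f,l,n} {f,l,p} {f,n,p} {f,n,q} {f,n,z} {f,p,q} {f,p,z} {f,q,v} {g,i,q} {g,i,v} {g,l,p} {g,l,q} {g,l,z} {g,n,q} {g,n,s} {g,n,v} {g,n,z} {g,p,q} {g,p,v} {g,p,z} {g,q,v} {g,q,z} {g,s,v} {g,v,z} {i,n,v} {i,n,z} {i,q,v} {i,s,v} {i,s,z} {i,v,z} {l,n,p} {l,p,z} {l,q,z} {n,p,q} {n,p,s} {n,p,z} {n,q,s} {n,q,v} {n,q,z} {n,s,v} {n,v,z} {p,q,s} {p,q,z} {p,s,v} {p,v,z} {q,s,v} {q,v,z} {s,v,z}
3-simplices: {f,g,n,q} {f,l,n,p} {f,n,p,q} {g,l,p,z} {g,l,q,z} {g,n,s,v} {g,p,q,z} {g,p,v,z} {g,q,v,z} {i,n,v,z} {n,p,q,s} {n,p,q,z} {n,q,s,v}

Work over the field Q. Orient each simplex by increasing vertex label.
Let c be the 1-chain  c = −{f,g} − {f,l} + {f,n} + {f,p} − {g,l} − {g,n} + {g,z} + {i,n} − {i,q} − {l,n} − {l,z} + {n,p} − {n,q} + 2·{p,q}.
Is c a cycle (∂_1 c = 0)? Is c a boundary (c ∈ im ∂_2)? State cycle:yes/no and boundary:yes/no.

cycle:yes boundary:yes

n_0=10 n_1=40 n_2=51 n_3=13  [Q]
∂1: piv[fg,fi,fl,fn,fp,fq,fv,fz,gs] rk=9  ker:gi,gl,gn,gp,gq,gv,gz,in,iq,is,iv,iz,ln,lp,lq,lz,np,nq,ns,nv,nz,pq,ps,pv,pz,qs,qv,qz,sv,sz,vz
∂2: piv[fgn,fgp,fgq,fln,flp,fnp,fnq,fnz,fpq,fpz,fqv,giq,giv,glp,glq,glz,gns,gnv,gnz,gpv,gqv,gqz,gsv,gvz,inv,inz,isv,isz,nps,nqs] rk=30  ker:gnq,gpq,gpz,iqv,ivz,lnp,lpz,lqz,npq,npz,nqv,nqz,nsv,nvz,pqs,pqz,psv,pvz,qsv,qvz,svz
∂3: piv[fgnq,flnp,fnpq,glpz,glqz,gnsv,gpqz,gpvz,gqvz,invz,npqs,npqz,nqsv] rk=13
∂1c = 0
c vs im∂2: reduces to 0 ⇒ boundary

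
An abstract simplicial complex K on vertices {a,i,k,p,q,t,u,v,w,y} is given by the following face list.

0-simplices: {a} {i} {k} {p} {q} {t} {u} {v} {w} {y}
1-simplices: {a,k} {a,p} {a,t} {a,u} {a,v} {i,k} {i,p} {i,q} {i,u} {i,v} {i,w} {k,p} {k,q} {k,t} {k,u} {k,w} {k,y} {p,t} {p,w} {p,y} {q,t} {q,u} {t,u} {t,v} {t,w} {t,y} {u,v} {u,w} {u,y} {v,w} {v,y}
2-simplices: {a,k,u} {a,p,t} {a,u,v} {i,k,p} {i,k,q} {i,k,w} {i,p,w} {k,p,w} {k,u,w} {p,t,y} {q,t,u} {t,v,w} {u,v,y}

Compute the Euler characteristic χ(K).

χ(K)=-8

n_0=10 n_1=31 n_2=13
χ=+10−31+13=-8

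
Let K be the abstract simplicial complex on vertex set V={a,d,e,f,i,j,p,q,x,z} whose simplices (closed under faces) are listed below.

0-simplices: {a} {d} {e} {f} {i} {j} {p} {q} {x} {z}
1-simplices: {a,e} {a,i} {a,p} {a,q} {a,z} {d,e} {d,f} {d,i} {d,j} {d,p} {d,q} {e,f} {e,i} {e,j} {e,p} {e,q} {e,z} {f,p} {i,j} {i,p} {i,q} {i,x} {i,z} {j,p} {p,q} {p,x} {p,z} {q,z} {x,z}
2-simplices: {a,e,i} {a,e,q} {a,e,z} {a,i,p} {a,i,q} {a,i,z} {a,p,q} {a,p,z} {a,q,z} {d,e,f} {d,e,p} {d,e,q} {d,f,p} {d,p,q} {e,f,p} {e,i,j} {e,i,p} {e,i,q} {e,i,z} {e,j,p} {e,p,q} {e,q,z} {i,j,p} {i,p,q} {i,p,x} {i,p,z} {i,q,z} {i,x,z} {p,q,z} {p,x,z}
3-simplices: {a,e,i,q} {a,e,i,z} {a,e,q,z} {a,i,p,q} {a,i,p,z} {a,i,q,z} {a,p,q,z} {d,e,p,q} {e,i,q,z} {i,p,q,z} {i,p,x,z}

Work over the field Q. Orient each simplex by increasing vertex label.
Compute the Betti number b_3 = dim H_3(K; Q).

n_0=10 n_1=29 n_2=30 n_3=11  [Q]
∂1: piv[ae,ai,ap,aq,az,de,df,dj,ix] rk=9  ker:di,dp,dq,ef,ei,ej,ep,eq,ez,fp,ij,ip,iq,iz,jp,pq,px,pz,qz,xz
∂2: piv[aei,aeq,aez,aip,aiq,aiz,apq,apz,aqz,def,dep,deq,dfp,dpq,eij,ejp,ipx,ixz] rk=18  ker:efp,eip,eiq,eiz,epq,eqz,ijp,ipq,ipz,iqz,pqz,pxz
∂3: piv[aeiq,aeiz,aeqz,aipq,aipz,aiqz,apqz,depq,ipxz] rk=9  ker:eiqz,ipqz
b_3=(11−9)−0=2

b_3=2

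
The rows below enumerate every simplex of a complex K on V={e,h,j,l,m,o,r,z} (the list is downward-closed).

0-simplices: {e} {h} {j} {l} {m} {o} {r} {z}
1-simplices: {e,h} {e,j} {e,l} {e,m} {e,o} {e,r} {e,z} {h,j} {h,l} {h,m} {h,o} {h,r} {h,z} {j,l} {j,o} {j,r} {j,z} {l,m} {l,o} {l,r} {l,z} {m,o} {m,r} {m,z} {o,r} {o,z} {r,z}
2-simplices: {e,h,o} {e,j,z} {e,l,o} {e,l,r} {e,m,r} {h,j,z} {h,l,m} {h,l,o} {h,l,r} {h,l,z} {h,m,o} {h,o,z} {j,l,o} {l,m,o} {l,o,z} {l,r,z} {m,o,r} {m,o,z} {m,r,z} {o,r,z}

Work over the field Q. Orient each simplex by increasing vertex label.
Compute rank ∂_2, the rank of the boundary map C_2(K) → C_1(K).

n_0=8 n_1=27 n_2=20  [Q]
∂1: piv[eh,ej,el,em,eo,er,ez] rk=7  ker:hj,hl,hm,ho,hr,hz,jl,jo,jr,jz,lm,lo,lr,lz,mo,mr,mz,or,oz,rz
∂2: piv[eho,ejz,elo,elr,emr,hjz,hlm,hlo,hlr,hlz,hmo,hoz,jlo,lrz,mor,moz,mrz] rk=17  ker:lmo,loz,orz
rk∂_2=17

rank∂_2=17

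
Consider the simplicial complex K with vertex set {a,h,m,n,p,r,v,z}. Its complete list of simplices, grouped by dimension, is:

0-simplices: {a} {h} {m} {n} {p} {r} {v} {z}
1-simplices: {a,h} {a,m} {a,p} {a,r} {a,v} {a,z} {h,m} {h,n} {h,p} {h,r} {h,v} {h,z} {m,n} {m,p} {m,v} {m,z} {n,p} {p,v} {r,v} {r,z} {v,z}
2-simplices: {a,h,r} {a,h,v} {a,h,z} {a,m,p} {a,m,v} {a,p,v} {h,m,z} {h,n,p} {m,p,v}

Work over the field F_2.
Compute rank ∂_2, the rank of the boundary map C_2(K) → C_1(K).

rank∂_2=8

n_0=8 n_1=21 n_2=9  [Z2]
∂1: piv[ah,am,ap,ar,av,az,hn] rk=7  ker:hm,hp,hr,hv,hz,mn,mp,mv,mz,np,pv,rv,rz,vz
∂2: piv[ahr,ahv,ahz,amp,amv,apv,hmz,hnp] rk=8  ker:mpv
rk∂_2=8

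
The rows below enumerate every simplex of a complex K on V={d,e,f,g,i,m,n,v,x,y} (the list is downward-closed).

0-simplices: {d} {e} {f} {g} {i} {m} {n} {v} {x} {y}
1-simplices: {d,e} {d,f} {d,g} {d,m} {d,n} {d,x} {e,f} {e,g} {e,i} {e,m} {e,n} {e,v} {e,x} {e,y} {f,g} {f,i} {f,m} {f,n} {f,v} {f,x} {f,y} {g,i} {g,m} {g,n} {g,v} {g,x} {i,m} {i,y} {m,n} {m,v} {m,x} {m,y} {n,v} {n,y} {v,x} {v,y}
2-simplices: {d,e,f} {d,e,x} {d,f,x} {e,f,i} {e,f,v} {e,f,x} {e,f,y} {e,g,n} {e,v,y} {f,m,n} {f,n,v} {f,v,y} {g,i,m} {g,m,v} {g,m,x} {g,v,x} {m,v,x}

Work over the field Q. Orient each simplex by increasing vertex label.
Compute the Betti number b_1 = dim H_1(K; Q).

n_0=10 n_1=36 n_2=17  [Q]
∂1: piv[de,df,dg,dm,dn,dx,ei,ev,ey] rk=9  ker:ef,eg,em,en,ex,fg,fi,fm,fn,fv,fx,fy,gi,gm,gn,gv,gx,im,iy,mn,mv,mx,my,nv,ny,vx,vy
∂2: piv[def,dex,dfx,efi,efv,efy,egn,evy,fmn,fnv,gim,gmv,gmx,gvx] rk=14  ker:efx,fvy,mvx
b_1=(36−9)−14=13

b_1=13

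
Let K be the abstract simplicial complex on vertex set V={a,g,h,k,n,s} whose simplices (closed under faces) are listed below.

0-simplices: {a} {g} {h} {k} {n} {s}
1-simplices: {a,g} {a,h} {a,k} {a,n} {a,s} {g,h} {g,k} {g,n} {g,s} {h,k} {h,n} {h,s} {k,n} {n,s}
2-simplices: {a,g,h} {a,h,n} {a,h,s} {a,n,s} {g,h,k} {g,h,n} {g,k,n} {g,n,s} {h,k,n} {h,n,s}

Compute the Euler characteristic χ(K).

χ(K)=2

n_0=6 n_1=14 n_2=10
χ=+6−14+10=2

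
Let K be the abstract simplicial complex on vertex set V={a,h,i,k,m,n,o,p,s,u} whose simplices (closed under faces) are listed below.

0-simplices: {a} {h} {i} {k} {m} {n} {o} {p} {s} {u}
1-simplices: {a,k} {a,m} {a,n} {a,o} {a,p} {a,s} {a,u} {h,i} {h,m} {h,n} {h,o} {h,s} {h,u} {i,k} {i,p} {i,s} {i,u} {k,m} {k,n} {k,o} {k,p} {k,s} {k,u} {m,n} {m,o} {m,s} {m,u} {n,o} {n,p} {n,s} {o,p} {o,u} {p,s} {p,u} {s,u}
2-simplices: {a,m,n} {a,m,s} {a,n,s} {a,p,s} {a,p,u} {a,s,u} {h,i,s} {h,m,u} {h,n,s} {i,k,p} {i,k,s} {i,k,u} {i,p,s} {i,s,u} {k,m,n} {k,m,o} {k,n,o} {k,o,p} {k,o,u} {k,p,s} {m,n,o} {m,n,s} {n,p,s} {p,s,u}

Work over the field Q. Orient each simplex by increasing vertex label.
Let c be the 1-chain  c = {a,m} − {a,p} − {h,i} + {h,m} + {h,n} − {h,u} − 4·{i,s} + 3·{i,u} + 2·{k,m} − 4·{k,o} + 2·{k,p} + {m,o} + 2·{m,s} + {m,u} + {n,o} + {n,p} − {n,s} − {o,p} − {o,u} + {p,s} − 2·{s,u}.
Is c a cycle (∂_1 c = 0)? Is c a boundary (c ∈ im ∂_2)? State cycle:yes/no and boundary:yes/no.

n_0=10 n_1=35 n_2=24  [Q]
∂1: piv[ak,am,an,ao,ap,as,au,hi,hm] rk=9  ker:hn,ho,hs,hu,ik,ip,is,iu,km,kn,ko,kp,ks,ku,mn,mo,ms,mu,no,np,ns,op,ou,ps,pu,su
∂2: piv[amn,ams,ans,aps,apu,asu,his,hmu,hns,ikp,iks,iku,ips,isu,kmn,kmo,kno,kop,kou,nps] rk=20  ker:kps,mno,mns,psu
∂1c = 0
c vs im∂2: reduces to 0 ⇒ boundary

cycle:yes boundary:yes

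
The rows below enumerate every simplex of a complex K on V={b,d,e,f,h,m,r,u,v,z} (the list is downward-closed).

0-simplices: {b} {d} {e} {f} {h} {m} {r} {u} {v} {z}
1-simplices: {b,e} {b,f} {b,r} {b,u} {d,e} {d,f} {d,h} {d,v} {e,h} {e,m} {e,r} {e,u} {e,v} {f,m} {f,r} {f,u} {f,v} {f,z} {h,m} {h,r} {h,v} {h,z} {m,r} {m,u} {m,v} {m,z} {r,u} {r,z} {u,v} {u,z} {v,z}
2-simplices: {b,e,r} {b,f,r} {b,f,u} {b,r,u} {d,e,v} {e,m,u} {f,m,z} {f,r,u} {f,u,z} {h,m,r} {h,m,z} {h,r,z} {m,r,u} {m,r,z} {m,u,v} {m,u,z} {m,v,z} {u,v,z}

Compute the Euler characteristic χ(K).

χ(K)=-3

n_0=10 n_1=31 n_2=18
χ=+10−31+18=-3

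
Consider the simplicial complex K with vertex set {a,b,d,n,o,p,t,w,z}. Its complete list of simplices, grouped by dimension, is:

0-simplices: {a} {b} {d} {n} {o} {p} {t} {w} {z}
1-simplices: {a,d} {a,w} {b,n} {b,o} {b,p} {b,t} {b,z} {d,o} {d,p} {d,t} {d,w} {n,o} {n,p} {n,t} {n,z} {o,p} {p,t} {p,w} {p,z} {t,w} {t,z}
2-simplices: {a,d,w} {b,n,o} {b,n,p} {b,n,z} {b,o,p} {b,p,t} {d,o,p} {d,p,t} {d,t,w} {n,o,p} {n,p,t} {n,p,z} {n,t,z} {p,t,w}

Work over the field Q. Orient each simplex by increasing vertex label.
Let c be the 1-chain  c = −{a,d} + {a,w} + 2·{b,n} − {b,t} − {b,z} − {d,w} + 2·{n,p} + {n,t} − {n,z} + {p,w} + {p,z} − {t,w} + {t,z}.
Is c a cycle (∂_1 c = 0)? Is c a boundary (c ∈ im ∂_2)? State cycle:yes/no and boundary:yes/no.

cycle:yes boundary:yes

n_0=9 n_1=21 n_2=14  [Q]
∂1: piv[ad,aw,bn,bo,bp,bt,bz,do] rk=8  ker:dp,dt,dw,no,np,nt,nz,op,pt,pw,pz,tw,tz
∂2: piv[adw,bno,bnp,bnz,bop,bpt,dop,dpt,dtw,npt,npz,ntz,ptw] rk=13  ker:nop
∂1c = 0
c vs im∂2: reduces to 0 ⇒ boundary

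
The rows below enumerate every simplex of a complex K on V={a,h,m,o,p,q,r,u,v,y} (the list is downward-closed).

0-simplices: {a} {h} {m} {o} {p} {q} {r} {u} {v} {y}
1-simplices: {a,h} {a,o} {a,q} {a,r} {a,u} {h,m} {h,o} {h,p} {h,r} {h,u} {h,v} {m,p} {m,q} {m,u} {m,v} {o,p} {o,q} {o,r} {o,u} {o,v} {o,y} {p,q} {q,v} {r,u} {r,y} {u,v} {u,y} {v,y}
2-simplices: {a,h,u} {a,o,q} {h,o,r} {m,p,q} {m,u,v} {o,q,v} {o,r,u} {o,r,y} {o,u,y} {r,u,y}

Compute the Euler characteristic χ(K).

n_0=10 n_1=28 n_2=10
χ=+10−28+10=-8

χ(K)=-8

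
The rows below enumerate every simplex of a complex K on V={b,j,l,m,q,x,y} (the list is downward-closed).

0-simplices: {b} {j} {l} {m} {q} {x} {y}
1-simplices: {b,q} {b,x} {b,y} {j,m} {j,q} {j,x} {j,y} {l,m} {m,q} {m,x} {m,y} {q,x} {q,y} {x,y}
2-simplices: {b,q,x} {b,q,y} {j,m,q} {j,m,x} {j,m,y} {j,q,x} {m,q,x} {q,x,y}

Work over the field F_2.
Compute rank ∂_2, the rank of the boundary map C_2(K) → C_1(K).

rank∂_2=7

n_0=7 n_1=14 n_2=8  [Z2]
∂1: piv[bq,bx,by,jm,jq,lm] rk=6  ker:jx,jy,mq,mx,my,qx,qy,xy
∂2: piv[bqx,bqy,jmq,jmx,jmy,jqx,qxy] rk=7  ker:mqx
rk∂_2=7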